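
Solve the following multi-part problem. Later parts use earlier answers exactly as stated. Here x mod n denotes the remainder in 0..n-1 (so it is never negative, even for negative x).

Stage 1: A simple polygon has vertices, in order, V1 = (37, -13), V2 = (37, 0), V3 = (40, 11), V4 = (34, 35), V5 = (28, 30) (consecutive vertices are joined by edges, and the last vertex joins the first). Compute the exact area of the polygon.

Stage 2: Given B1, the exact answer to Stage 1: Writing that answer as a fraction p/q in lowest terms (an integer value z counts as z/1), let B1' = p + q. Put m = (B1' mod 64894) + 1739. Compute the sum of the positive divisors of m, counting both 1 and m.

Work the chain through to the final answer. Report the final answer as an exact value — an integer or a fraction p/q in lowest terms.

Stage 1: cross terms: (37*0 - 37*-13)=481, (37*11 - 40*0)=407, (40*35 - 34*11)=1026, (34*30 - 28*35)=40, (28*-13 - 37*30)=-1474; twice the area = |480| = 480; area = 240; answer 240
Stage 2: B1 = 240; threaded value p + q = 241; m = 1980; 1980 = 2^2 * 3^2 * 5 * 11; sigma = (1 + 2 + 4) * (1 + 3 + 9) * (1 + 5) * (1 + 11) = 7 * 13 * 6 * 12 = 6552; answer 6552

6552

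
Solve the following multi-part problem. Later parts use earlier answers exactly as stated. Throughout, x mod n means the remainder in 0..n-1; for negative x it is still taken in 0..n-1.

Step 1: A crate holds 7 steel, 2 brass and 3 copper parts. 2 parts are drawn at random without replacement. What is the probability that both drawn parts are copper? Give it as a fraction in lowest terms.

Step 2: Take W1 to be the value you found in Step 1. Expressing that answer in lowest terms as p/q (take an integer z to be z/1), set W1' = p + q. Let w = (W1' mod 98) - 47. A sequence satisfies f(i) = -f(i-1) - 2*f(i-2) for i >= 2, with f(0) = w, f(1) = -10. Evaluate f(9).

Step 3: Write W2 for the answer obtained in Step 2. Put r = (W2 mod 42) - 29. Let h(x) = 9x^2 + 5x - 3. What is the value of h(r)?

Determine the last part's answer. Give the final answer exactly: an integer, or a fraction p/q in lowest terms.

681

Step 1: total draws C(12,2) = 66; favorable C(3,2) = 3; P = 1/22; answer 1/22
Step 2: W1 = 1/22; threaded value p + q = 23; w = -24; f(2) = -1*(-10) - 2*(-24) = 58; iterating: f(2)=58, f(3)=-38, f(4)=-78, f(5)=154, f(6)=2, f(7)=-310, f(8)=306, f(9)=314; answer 314
Step 3: W2 = 314; r = -9; 9*(-9)^2 + 5*(-9)^1 - 3 = (729) + (-45) + (-3) = 681; answer 681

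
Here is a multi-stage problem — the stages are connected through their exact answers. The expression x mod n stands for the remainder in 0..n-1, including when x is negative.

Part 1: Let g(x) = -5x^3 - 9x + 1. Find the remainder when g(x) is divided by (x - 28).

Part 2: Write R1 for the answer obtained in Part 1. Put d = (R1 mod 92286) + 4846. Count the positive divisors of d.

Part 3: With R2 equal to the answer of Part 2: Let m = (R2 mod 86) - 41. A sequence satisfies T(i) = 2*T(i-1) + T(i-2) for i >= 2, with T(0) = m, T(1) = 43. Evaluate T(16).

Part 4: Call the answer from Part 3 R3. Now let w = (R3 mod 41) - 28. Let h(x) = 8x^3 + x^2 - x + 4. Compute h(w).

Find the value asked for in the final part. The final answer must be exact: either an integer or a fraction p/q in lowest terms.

Part 1: remainder = value at the root: -5*(28)^3 - 9*(28)^1 + 1 = (-109760) + (-252) + (1) = -110011; answer -110011
Part 2: R1 = -110011; d = 79407; 79407 = 3^3 * 17 * 173; number of divisors = (3+1) * (1+1) * (1+1) = 16; answer 16
Part 3: R2 = 16; m = -25; T(2) = 2*(43) + 1*(-25) = 61; iterating: T(2)=61, T(3)=165, T(4)=391, T(5)=947, T(6)=2285, T(7)=5517, T(8)=13319, T(9)=32155, T(10)=77629, T(11)=187413, T(12)=452455, T(13)=1092323, T(14)=2637101, T(15)=6366525, T(16)=15370151; answer 15370151
Part 4: R3 = 15370151; w = 2; 8*(2)^3 + 1*(2)^2 - 1*(2)^1 + 4 = (64) + (4) + (-2) + (4) = 70; answer 70

70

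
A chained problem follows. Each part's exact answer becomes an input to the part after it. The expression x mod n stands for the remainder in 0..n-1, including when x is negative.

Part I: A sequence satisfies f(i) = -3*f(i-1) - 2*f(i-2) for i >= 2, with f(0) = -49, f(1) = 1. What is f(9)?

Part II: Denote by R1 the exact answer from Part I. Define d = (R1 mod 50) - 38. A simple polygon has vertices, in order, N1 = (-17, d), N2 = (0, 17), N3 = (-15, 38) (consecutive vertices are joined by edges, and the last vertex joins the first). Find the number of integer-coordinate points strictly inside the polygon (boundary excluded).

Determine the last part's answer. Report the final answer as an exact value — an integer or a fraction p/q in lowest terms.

Part I: f(2) = -3*(1) - 2*(-49) = 95; iterating: f(2)=95, f(3)=-287, f(4)=671, f(5)=-1439, f(6)=2975, f(7)=-6047, f(8)=12191, f(9)=-24479; answer -24479
Part II: R1 = -24479; d = -17; cross terms: (-17*17 - 0*-17)=-289, (0*38 - -15*17)=255, (-15*-17 - -17*38)=901; twice the area = |867| = 867; area = 867/2; boundary points = 17 + 3 + 1 = 21; strictly interior points = area - boundary/2 + 1 = 424; answer 424

424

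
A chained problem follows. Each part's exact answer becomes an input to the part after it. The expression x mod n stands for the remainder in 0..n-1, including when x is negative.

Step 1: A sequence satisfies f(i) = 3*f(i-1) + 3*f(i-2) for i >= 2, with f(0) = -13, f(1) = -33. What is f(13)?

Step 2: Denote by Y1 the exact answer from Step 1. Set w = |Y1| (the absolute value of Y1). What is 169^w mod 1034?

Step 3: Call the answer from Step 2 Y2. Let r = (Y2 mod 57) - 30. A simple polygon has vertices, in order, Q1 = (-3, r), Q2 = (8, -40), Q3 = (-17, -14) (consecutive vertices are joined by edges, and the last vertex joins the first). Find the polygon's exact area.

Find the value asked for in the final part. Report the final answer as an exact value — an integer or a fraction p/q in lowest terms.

82

Step 1: f(2) = 3*(-33) + 3*(-13) = -138; iterating: f(2)=-138, f(3)=-513, f(4)=-1953, f(5)=-7398, f(6)=-28053, f(7)=-106353, f(8)=-403218, f(9)=-1528713, f(10)=-5795793, f(11)=-21973518, f(12)=-83307933, f(13)=-315844353; answer -315844353
Step 2: Y1 = -315844353; w = 315844353; squarings mod 1034: 169^1=169, 169^2=643, 169^4=883, 169^8=53, 169^16=741, 169^32=27, 169^64=729, 169^128=999, 169^256=191, 169^512=291, 169^1024=927, 169^2048=75, 169^4096=455, 169^8192=225, 169^16384=993, 169^32768=647, 169^65536=873, 169^131072=71, 169^262144=905, 169^524288=97, 169^1048576=103, 169^2097152=269, 169^4194304=1015, 169^8388608=361, 169^16777216=37, 169^33554432=335, 169^67108864=553, 169^134217728=779, 169^268435456=917; 169^315844353 = 169^1 * 169^256 * 169^512 * 169^1024 * 169^8192 * 169^16384 * 169^65536 * 169^131072 * 169^1048576 * 169^4194304 * 169^8388608 * 169^33554432 * 169^268435456 = 977 (mod 1034); answer 977
Step 3: Y2 = 977; r = -22; cross terms: (-3*-40 - 8*-22)=296, (8*-14 - -17*-40)=-792, (-17*-22 - -3*-14)=332; twice the area = |-164| = 164; area = 82; answer 82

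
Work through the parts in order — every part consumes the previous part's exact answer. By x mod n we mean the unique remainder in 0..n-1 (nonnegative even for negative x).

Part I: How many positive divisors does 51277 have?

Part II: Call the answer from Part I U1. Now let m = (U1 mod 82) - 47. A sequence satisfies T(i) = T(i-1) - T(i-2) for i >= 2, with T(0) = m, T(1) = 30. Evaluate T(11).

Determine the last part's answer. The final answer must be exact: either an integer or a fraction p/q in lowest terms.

Part I: 51277 = 47 * 1091; number of divisors = (1+1) * (1+1) = 4; answer 4
Part II: U1 = 4; m = -43; T(2) = 1*(30) - 1*(-43) = 73; iterating: T(2)=73, T(3)=43, T(4)=-30, T(5)=-73, T(6)=-43, T(7)=30, T(8)=73, T(9)=43, T(10)=-30, T(11)=-73; answer -73

-73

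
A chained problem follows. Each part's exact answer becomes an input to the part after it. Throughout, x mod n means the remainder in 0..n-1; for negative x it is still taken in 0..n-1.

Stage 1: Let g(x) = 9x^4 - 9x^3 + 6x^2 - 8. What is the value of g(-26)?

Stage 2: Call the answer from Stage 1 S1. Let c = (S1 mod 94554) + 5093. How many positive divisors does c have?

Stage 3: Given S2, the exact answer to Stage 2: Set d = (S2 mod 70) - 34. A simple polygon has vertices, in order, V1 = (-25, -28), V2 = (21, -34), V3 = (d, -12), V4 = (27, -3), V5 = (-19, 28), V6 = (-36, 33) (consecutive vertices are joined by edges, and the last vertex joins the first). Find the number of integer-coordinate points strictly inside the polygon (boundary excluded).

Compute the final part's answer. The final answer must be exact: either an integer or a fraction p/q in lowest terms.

1926

Stage 1: 9*(-26)^4 - 9*(-26)^3 + 6*(-26)^2 - 8 = (4112784) + (158184) + (4056) + (-8) = 4275016; answer 4275016
Stage 2: S1 = 4275016; c = 25179; 25179 = 3 * 7 * 11 * 109; number of divisors = (1+1) * (1+1) * (1+1) * (1+1) = 16; answer 16
Stage 3: S2 = 16; d = -18; cross terms: (-25*-34 - 21*-28)=1438, (21*-12 - -18*-34)=-864, (-18*-3 - 27*-12)=378, (27*28 - -19*-3)=699, (-19*33 - -36*28)=381, (-36*-28 - -25*33)=1833; twice the area = |3865| = 3865; area = 3865/2; boundary points = 2 + 1 + 9 + 1 + 1 + 1 = 15; strictly interior points = area - boundary/2 + 1 = 1926; answer 1926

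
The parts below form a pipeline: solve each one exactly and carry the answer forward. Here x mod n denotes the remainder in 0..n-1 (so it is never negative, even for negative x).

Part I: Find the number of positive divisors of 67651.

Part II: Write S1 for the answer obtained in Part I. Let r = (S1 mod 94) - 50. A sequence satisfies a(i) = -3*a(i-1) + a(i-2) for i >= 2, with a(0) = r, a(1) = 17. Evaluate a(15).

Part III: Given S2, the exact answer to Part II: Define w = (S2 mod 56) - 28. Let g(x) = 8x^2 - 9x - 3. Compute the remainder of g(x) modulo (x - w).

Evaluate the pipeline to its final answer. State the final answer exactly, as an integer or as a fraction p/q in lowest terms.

231

Part I: 67651 is prime, so its only divisors are 1 and 67651; count = 2; answer 2
Part II: S1 = 2; r = -48; a(2) = -3*(17) + 1*(-48) = -99; iterating: a(2)=-99, a(3)=314, a(4)=-1041, a(5)=3437, a(6)=-11352, a(7)=37493, a(8)=-123831, a(9)=408986, a(10)=-1350789, a(11)=4461353, a(12)=-14734848, a(13)=48665897, a(14)=-160732539, a(15)=530863514; answer 530863514
Part III: S2 = 530863514; w = 6; remainder = value at the root: 8*(6)^2 - 9*(6)^1 - 3 = (288) + (-54) + (-3) = 231; answer 231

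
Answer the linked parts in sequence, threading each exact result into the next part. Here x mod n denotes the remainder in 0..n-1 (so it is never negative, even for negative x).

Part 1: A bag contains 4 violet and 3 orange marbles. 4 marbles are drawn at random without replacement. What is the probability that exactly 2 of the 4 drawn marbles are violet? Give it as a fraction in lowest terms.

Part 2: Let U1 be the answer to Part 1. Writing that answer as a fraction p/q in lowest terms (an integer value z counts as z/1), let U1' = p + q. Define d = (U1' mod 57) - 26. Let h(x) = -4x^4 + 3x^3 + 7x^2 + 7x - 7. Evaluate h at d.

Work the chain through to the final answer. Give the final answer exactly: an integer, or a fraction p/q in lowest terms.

-2061430

Part 1: total draws C(7,4) = 35; favorable C(4,2)*C(3,2) = 18; P = 18/35; answer 18/35
Part 2: U1 = 18/35; threaded value p + q = 53; d = 27; -4*(27)^4 + 3*(27)^3 + 7*(27)^2 + 7*(27)^1 - 7 = (-2125764) + (59049) + (5103) + (189) + (-7) = -2061430; answer -2061430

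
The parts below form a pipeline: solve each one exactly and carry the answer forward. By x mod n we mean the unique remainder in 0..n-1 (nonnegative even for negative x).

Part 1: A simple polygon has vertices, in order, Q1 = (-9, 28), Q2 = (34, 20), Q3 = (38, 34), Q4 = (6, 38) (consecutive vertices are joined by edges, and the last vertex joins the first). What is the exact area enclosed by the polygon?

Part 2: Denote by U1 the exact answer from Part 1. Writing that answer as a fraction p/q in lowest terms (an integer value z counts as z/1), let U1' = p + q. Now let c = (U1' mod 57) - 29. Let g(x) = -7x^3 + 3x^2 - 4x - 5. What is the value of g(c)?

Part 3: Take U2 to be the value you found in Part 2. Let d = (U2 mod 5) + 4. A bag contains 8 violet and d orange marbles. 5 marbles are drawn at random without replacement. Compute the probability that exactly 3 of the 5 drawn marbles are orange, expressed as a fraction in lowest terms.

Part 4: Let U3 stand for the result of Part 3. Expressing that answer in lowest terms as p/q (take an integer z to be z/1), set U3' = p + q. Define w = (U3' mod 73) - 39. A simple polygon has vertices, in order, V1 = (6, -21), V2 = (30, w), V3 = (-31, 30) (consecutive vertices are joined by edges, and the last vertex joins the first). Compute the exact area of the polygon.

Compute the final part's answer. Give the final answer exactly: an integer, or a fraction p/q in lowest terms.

908

Part 1: cross terms: (-9*20 - 34*28)=-1132, (34*34 - 38*20)=396, (38*38 - 6*34)=1240, (6*28 - -9*38)=510; twice the area = |1014| = 1014; area = 507; answer 507
Part 2: U1 = 507; threaded value p + q = 508; c = 23; -7*(23)^3 + 3*(23)^2 - 4*(23)^1 - 5 = (-85169) + (1587) + (-92) + (-5) = -83679; answer -83679
Part 3: U2 = -83679; d = 5; total draws C(13,5) = 1287; favorable C(5,3)*C(8,2) = 280; P = 280/1287; answer 280/1287
Part 4: U3 = 280/1287; threaded value p + q = 1567; w = -5; cross terms: (6*-5 - 30*-21)=600, (30*30 - -31*-5)=745, (-31*-21 - 6*30)=471; twice the area = |1816| = 1816; area = 908; answer 908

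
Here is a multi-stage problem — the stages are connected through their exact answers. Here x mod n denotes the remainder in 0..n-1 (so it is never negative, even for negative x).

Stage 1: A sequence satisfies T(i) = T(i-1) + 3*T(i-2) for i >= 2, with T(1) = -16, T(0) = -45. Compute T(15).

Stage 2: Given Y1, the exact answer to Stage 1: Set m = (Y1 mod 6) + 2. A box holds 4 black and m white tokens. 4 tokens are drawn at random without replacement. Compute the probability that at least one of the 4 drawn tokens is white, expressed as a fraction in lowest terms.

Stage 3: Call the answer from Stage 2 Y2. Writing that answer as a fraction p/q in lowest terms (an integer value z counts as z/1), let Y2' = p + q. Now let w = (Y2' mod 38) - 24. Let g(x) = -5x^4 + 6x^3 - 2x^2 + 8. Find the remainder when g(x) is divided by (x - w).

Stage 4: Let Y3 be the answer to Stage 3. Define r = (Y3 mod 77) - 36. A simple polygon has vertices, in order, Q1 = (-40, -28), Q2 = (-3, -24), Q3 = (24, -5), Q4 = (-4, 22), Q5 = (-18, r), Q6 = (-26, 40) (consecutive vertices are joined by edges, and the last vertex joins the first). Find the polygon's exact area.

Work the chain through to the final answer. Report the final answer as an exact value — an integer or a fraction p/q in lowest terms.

4089/2

Stage 1: T(2) = 1*(-16) + 3*(-45) = -151; iterating: T(2)=-151, T(3)=-199, T(4)=-652, T(5)=-1249, T(6)=-3205, T(7)=-6952, T(8)=-16567, T(9)=-37423, T(10)=-87124, T(11)=-199393, T(12)=-460765, T(13)=-1058944, T(14)=-2441239, T(15)=-5618071; answer -5618071
Stage 2: Y1 = -5618071; m = 7; total draws C(11,4) = 330; complement C(4,4) = 1; favorable 330 - 1 = 329; P = 329/330; answer 329/330
Stage 3: Y2 = 329/330; threaded value p + q = 659; w = -11; remainder = value at the root: -5*(-11)^4 + 6*(-11)^3 - 2*(-11)^2 + 8 = (-73205) + (-7986) + (-242) + (8) = -81425; answer -81425
Stage 4: Y3 = -81425; r = 5; cross terms: (-40*-24 - -3*-28)=876, (-3*-5 - 24*-24)=591, (24*22 - -4*-5)=508, (-4*5 - -18*22)=376, (-18*40 - -26*5)=-590, (-26*-28 - -40*40)=2328; twice the area = |4089| = 4089; area = 4089/2; answer 4089/2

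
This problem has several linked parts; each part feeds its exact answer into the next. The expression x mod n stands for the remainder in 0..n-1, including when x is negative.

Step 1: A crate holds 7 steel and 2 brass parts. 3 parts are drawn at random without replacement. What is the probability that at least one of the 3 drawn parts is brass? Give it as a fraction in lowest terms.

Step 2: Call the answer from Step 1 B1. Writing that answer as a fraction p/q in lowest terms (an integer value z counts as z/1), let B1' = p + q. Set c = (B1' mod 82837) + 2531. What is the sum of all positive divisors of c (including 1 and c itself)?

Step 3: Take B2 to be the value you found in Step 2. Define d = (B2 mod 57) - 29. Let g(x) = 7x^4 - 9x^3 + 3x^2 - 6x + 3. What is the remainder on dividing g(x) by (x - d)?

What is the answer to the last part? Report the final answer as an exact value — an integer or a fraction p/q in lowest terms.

211

Step 1: total draws C(9,3) = 84; complement C(7,3) = 35; favorable 84 - 35 = 49; P = 7/12; answer 7/12
Step 2: B1 = 7/12; threaded value p + q = 19; c = 2550; 2550 = 2 * 3 * 5^2 * 17; sigma = (1 + 2) * (1 + 3) * (1 + 5 + 25) * (1 + 17) = 3 * 4 * 31 * 18 = 6696; answer 6696
Step 3: B2 = 6696; d = -2; remainder = value at the root: 7*(-2)^4 - 9*(-2)^3 + 3*(-2)^2 - 6*(-2)^1 + 3 = (112) + (72) + (12) + (12) + (3) = 211; answer 211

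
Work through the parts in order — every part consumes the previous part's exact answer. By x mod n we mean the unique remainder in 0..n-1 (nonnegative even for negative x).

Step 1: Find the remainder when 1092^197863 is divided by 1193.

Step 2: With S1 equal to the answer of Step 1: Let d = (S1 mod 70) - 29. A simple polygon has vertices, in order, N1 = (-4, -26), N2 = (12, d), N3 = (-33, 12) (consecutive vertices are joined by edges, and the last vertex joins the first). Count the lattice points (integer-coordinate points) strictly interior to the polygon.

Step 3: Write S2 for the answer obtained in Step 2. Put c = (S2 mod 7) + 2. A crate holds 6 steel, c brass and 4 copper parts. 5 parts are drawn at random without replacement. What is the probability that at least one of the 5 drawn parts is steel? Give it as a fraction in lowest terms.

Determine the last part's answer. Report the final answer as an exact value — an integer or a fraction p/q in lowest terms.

137/143

Step 1: squarings mod 1193: 1092^1=1092, 1092^2=657, 1092^4=976, 1092^8=562, 1092^16=892, 1092^32=1126, 1092^64=910, 1092^128=158, 1092^256=1104, 1092^512=763, 1092^1024=1178, 1092^2048=225, 1092^4096=519, 1092^8192=936, 1092^16384=434, 1092^32768=1055, 1092^65536=1149, 1092^131072=743; 1092^197863 = 1092^1 * 1092^2 * 1092^4 * 1092^32 * 1092^64 * 1092^128 * 1092^1024 * 1092^65536 * 1092^131072 = 991 (mod 1193); answer 991
Step 2: S1 = 991; d = -18; cross terms: (-4*-18 - 12*-26)=384, (12*12 - -33*-18)=-450, (-33*-26 - -4*12)=906; twice the area = |840| = 840; area = 420; boundary points = 8 + 15 + 1 = 24; strictly interior points = area - boundary/2 + 1 = 409; answer 409
Step 3: S2 = 409; c = 5; total draws C(15,5) = 3003; complement C(9,5) = 126; favorable 3003 - 126 = 2877; P = 137/143; answer 137/143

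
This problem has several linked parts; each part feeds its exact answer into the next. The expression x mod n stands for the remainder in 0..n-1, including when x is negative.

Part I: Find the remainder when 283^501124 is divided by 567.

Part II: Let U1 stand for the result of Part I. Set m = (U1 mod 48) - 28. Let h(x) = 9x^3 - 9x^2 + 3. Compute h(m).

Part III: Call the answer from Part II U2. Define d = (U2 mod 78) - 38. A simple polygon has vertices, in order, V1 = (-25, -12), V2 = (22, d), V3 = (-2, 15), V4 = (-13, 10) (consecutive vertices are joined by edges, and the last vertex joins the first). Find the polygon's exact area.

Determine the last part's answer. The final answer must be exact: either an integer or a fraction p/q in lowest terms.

921

Part I: squarings mod 567: 283^1=283, 283^2=142, 283^4=319, 283^8=268, 283^16=382, 283^32=205, 283^64=67, 283^128=520, 283^256=508, 283^512=79, 283^1024=4, 283^2048=16, 283^4096=256, 283^8192=331, 283^16384=130, 283^32768=457, 283^65536=193, 283^131072=394, 283^262144=445; 283^501124 = 283^4 * 283^128 * 283^256 * 283^1024 * 283^8192 * 283^32768 * 283^65536 * 283^131072 * 283^262144 = 319 (mod 567); answer 319
Part II: U1 = 319; m = 3; 9*(3)^3 - 9*(3)^2 + 3 = (243) + (-81) + (3) = 165; answer 165
Part III: U2 = 165; d = -29; cross terms: (-25*-29 - 22*-12)=989, (22*15 - -2*-29)=272, (-2*10 - -13*15)=175, (-13*-12 - -25*10)=406; twice the area = |1842| = 1842; area = 921; answer 921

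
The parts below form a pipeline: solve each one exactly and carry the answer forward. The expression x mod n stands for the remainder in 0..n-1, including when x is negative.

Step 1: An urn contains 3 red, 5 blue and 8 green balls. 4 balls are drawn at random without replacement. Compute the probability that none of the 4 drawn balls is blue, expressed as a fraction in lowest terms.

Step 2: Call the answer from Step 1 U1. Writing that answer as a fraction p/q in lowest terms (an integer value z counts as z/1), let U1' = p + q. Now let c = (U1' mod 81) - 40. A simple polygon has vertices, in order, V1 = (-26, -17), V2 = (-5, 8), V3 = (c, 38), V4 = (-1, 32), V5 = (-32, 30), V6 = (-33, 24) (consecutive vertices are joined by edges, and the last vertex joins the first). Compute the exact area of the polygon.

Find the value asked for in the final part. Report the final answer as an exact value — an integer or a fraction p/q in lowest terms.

Step 1: total draws C(16,4) = 1820; favorable C(11,4) = 330; P = 33/182; answer 33/182
Step 2: U1 = 33/182; threaded value p + q = 215; c = 13; cross terms: (-26*8 - -5*-17)=-293, (-5*38 - 13*8)=-294, (13*32 - -1*38)=454, (-1*30 - -32*32)=994, (-32*24 - -33*30)=222, (-33*-17 - -26*24)=1185; twice the area = |2268| = 2268; area = 1134; answer 1134

1134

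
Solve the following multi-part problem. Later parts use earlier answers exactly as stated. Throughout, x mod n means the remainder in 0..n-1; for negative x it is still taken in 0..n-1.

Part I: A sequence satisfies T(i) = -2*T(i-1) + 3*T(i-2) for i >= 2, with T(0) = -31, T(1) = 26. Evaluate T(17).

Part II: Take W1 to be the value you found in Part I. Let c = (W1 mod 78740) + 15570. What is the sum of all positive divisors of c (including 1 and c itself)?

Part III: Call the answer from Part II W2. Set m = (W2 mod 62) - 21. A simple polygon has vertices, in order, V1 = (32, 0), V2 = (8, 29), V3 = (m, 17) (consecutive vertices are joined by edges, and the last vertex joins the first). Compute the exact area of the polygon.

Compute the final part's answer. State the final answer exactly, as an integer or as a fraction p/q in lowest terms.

Part I: T(2) = -2*(26) + 3*(-31) = -145; iterating: T(2)=-145, T(3)=368, T(4)=-1171, T(5)=3446, T(6)=-10405, T(7)=31148, T(8)=-93511, T(9)=280466, T(10)=-841465, T(11)=2524328, T(12)=-7573051, T(13)=22719086, T(14)=-68157325, T(15)=204471908, T(16)=-613415791, T(17)=1840247306; answer 1840247306
Part II: W1 = 1840247306; c = 30336; 30336 = 2^7 * 3 * 79; sigma = (1 + 2 + 4 + 8 + 16 + 32 + 64 + 128) * (1 + 3) * (1 + 79) = 255 * 4 * 80 = 81600; answer 81600
Part III: W2 = 81600; m = -13; cross terms: (32*29 - 8*0)=928, (8*17 - -13*29)=513, (-13*0 - 32*17)=-544; twice the area = |897| = 897; area = 897/2; answer 897/2

897/2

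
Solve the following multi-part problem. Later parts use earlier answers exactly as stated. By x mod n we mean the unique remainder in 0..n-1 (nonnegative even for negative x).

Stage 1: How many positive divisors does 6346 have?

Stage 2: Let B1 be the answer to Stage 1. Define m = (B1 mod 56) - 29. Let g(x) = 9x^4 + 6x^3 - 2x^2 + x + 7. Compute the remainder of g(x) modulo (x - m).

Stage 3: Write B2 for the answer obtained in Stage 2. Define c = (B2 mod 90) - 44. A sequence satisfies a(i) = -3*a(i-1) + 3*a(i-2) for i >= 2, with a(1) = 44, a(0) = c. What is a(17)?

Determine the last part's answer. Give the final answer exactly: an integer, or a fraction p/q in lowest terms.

38894782419

Stage 1: 6346 = 2 * 19 * 167; number of divisors = (1+1) * (1+1) * (1+1) = 8; answer 8
Stage 2: B1 = 8; m = -21; remainder = value at the root: 9*(-21)^4 + 6*(-21)^3 - 2*(-21)^2 + 1*(-21)^1 + 7 = (1750329) + (-55566) + (-882) + (-21) + (7) = 1693867; answer 1693867
Stage 3: B2 = 1693867; c = 23; a(2) = -3*(44) + 3*(23) = -63; iterating: a(2)=-63, a(3)=321, a(4)=-1152, a(5)=4419, a(6)=-16713, a(7)=63396, a(8)=-240327, a(9)=911169, a(10)=-3454488, a(11)=13096971, a(12)=-49654377, a(13)=188254044, a(14)=-713725263, a(15)=2705937921, a(16)=-10258989552, a(17)=38894782419; answer 38894782419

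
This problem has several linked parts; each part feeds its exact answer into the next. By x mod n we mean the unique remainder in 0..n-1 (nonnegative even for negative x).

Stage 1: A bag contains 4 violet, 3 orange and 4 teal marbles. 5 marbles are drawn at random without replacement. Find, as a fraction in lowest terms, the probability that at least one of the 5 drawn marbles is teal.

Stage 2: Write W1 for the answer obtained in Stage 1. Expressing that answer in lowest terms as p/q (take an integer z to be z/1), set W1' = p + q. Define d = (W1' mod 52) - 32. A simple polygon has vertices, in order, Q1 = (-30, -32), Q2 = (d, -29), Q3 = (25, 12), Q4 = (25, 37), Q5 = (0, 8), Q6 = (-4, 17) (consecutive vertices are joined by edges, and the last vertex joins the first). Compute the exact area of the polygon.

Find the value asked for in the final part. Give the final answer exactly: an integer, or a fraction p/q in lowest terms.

Stage 1: total draws C(11,5) = 462; complement C(7,5) = 21; favorable 462 - 21 = 441; P = 21/22; answer 21/22
Stage 2: W1 = 21/22; threaded value p + q = 43; d = 11; cross terms: (-30*-29 - 11*-32)=1222, (11*12 - 25*-29)=857, (25*37 - 25*12)=625, (25*8 - 0*37)=200, (0*17 - -4*8)=32, (-4*-32 - -30*17)=638; twice the area = |3574| = 3574; area = 1787; answer 1787

1787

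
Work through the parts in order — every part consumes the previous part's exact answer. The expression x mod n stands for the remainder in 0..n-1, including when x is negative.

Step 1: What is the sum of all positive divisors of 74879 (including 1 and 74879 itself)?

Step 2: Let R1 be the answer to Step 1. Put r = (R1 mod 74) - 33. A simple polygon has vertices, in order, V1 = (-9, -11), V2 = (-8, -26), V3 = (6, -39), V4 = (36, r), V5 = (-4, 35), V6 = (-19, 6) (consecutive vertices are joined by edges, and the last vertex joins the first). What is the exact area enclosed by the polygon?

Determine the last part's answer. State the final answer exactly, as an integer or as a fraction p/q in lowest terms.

2096

Step 1: 74879 = 7 * 19 * 563; sigma = (1 + 7) * (1 + 19) * (1 + 563) = 8 * 20 * 564 = 90240; answer 90240
Step 2: R1 = 90240; r = 1; cross terms: (-9*-26 - -8*-11)=146, (-8*-39 - 6*-26)=468, (6*1 - 36*-39)=1410, (36*35 - -4*1)=1264, (-4*6 - -19*35)=641, (-19*-11 - -9*6)=263; twice the area = |4192| = 4192; area = 2096; answer 2096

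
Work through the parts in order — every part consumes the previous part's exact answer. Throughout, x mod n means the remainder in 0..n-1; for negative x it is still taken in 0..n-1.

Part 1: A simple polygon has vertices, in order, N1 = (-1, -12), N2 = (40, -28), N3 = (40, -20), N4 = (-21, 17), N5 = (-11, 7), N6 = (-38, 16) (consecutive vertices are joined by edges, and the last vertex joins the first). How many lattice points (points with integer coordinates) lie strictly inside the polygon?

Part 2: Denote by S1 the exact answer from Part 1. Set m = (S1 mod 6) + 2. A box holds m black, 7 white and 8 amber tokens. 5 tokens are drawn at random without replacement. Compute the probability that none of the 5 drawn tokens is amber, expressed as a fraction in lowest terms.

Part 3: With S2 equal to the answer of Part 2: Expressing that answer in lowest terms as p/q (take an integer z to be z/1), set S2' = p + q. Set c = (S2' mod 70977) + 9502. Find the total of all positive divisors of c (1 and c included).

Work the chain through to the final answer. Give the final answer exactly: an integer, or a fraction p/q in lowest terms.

Part 1: cross terms: (-1*-28 - 40*-12)=508, (40*-20 - 40*-28)=320, (40*17 - -21*-20)=260, (-21*7 - -11*17)=40, (-11*16 - -38*7)=90, (-38*-12 - -1*16)=472; twice the area = |1690| = 1690; area = 845; boundary points = 1 + 8 + 1 + 10 + 9 + 1 = 30; strictly interior points = area - boundary/2 + 1 = 831; answer 831
Part 2: S1 = 831; m = 5; total draws C(20,5) = 15504; favorable C(12,5) = 792; P = 33/646; answer 33/646
Part 3: S2 = 33/646; threaded value p + q = 679; c = 10181; 10181 is prime, so its only divisors are 1 and 10181; sigma = 1 + 10181 = 10182; answer 10182

10182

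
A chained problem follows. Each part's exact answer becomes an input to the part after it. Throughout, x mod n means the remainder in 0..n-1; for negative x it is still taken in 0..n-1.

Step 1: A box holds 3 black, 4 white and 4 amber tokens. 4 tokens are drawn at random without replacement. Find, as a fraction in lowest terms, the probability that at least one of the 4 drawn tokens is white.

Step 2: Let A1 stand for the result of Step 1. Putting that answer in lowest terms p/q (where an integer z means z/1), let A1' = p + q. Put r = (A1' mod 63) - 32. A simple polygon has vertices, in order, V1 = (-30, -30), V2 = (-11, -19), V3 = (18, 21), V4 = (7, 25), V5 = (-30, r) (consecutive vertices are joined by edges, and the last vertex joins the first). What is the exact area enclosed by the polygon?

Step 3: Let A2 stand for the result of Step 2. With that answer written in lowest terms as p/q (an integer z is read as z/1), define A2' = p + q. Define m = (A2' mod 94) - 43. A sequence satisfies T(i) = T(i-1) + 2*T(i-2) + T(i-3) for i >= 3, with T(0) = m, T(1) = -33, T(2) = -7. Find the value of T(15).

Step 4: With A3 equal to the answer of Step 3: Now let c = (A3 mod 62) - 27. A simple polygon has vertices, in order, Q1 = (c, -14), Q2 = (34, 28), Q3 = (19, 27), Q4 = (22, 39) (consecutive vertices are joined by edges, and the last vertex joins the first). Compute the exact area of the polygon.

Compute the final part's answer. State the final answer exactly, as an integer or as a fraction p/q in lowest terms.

Step 1: total draws C(11,4) = 330; complement C(7,4) = 35; favorable 330 - 35 = 295; P = 59/66; answer 59/66
Step 2: A1 = 59/66; threaded value p + q = 125; r = 30; cross terms: (-30*-19 - -11*-30)=240, (-11*21 - 18*-19)=111, (18*25 - 7*21)=303, (7*30 - -30*25)=960, (-30*-30 - -30*30)=1800; twice the area = |3414| = 3414; area = 1707; answer 1707
Step 3: A2 = 1707; threaded value p + q = 1708; m = -27; T(3) = 1*(-7) + 2*(-33) + 1*(-27) = -100; iterating: T(3)=-100, T(4)=-147, T(5)=-354, T(6)=-748, T(7)=-1603, T(8)=-3453, T(9)=-7407, T(10)=-15916, T(11)=-34183, T(12)=-73422, T(13)=-157704, T(14)=-338731, T(15)=-727561; answer -727561
Step 4: A3 = -727561; c = -18; cross terms: (-18*28 - 34*-14)=-28, (34*27 - 19*28)=386, (19*39 - 22*27)=147, (22*-14 - -18*39)=394; twice the area = |899| = 899; area = 899/2; answer 899/2

899/2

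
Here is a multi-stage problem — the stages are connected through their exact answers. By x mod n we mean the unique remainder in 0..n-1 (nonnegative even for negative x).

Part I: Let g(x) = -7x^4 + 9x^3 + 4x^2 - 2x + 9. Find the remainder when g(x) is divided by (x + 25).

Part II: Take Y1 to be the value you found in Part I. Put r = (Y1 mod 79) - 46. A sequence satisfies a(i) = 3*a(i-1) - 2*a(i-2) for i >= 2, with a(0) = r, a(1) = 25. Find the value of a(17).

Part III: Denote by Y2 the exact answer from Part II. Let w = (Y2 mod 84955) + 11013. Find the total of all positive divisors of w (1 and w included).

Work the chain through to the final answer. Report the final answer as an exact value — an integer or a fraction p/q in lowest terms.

Part I: remainder = value at the root: -7*(-25)^4 + 9*(-25)^3 + 4*(-25)^2 - 2*(-25)^1 + 9 = (-2734375) + (-140625) + (2500) + (50) + (9) = -2872441; answer -2872441
Part II: Y1 = -2872441; r = 32; a(2) = 3*(25) - 2*(32) = 11; iterating: a(2)=11, a(3)=-17, a(4)=-73, a(5)=-185, a(6)=-409, a(7)=-857, a(8)=-1753, a(9)=-3545, a(10)=-7129, a(11)=-14297, a(12)=-28633, a(13)=-57305, a(14)=-114649, a(15)=-229337, a(16)=-458713, a(17)=-917465; answer -917465
Part III: Y2 = -917465; w = 28053; 28053 = 3^3 * 1039; sigma = (1 + 3 + 9 + 27) * (1 + 1039) = 40 * 1040 = 41600; answer 41600

41600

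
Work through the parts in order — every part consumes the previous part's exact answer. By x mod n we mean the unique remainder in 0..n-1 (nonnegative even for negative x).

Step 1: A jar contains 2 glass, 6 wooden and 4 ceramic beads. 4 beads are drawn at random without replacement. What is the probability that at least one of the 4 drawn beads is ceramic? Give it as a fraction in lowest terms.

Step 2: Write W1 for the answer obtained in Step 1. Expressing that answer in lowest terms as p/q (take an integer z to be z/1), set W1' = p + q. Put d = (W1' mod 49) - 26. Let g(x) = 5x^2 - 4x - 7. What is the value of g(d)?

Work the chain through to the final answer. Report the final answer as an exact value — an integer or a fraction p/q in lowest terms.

554

Step 1: total draws C(12,4) = 495; complement C(8,4) = 70; favorable 495 - 70 = 425; P = 85/99; answer 85/99
Step 2: W1 = 85/99; threaded value p + q = 184; d = 11; 5*(11)^2 - 4*(11)^1 - 7 = (605) + (-44) + (-7) = 554; answer 554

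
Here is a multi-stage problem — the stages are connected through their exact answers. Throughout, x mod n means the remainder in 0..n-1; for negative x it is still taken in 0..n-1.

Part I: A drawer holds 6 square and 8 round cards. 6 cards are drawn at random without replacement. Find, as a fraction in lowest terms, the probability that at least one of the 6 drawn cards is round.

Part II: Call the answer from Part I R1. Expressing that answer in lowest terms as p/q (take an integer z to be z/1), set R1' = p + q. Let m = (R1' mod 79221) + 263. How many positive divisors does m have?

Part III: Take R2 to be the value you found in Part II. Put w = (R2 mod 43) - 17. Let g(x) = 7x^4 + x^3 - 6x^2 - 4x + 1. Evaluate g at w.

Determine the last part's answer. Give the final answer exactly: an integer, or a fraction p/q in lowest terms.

100475

Part I: total draws C(14,6) = 3003; complement C(6,6) = 1; favorable 3003 - 1 = 3002; P = 3002/3003; answer 3002/3003
Part II: R1 = 3002/3003; threaded value p + q = 6005; m = 6268; 6268 = 2^2 * 1567; number of divisors = (2+1) * (1+1) = 6; answer 6
Part III: R2 = 6; w = -11; 7*(-11)^4 + 1*(-11)^3 - 6*(-11)^2 - 4*(-11)^1 + 1 = (102487) + (-1331) + (-726) + (44) + (1) = 100475; answer 100475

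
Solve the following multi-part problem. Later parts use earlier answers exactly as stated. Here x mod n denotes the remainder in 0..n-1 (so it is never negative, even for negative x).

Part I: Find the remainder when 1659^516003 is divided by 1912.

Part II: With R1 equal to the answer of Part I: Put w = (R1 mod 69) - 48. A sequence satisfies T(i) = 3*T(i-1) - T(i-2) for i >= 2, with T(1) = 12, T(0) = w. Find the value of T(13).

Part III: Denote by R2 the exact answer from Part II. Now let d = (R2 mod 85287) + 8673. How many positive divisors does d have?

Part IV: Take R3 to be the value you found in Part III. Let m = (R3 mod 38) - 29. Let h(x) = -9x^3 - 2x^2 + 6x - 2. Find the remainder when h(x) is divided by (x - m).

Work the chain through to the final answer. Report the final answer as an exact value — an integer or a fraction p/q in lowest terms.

Part I: squarings mod 1912: 1659^1=1659, 1659^2=913, 1659^4=1849, 1659^8=145, 1659^16=1905, 1659^32=49, 1659^64=489, 1659^128=121, 1659^256=1257, 1659^512=737, 1659^1024=161, 1659^2048=1065, 1659^4096=409, 1659^8192=937, 1659^16384=361, 1659^32768=305, 1659^65536=1249, 1659^131072=1721, 1659^262144=153; 1659^516003 = 1659^1 * 1659^2 * 1659^32 * 1659^128 * 1659^256 * 1659^512 * 1659^1024 * 1659^2048 * 1659^4096 * 1659^16384 * 1659^32768 * 1659^65536 * 1659^131072 * 1659^262144 = 1283 (mod 1912); answer 1283
Part II: R1 = 1283; w = -7; T(2) = 3*(12) - 1*(-7) = 43; iterating: T(2)=43, T(3)=117, T(4)=308, T(5)=807, T(6)=2113, T(7)=5532, T(8)=14483, T(9)=37917, T(10)=99268, T(11)=259887, T(12)=680393, T(13)=1781292; answer 1781292
Part III: R2 = 1781292; d = 84225; 84225 = 3 * 5^2 * 1123; number of divisors = (1+1) * (2+1) * (1+1) = 12; answer 12
Part IV: R3 = 12; m = -17; remainder = value at the root: -9*(-17)^3 - 2*(-17)^2 + 6*(-17)^1 - 2 = (44217) + (-578) + (-102) + (-2) = 43535; answer 43535

43535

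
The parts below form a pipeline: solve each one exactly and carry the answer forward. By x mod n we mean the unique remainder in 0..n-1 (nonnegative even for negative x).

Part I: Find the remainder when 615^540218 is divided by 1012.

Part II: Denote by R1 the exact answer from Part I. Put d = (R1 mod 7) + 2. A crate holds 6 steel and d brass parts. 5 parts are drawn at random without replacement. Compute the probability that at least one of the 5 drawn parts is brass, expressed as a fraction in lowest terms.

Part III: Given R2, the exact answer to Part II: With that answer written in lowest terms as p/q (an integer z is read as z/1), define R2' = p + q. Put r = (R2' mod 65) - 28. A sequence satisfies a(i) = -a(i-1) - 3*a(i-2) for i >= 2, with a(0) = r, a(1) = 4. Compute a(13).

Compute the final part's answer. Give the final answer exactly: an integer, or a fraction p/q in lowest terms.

Part I: squarings mod 1012: 615^1=615, 615^2=749, 615^4=353, 615^8=133, 615^16=485, 615^32=441, 615^64=177, 615^128=969, 615^256=837, 615^512=265, 615^1024=397, 615^2048=749, 615^4096=353, 615^8192=133, 615^16384=485, 615^32768=441, 615^65536=177, 615^131072=969, 615^262144=837, 615^524288=265; 615^540218 = 615^2 * 615^8 * 615^16 * 615^32 * 615^512 * 615^1024 * 615^2048 * 615^4096 * 615^8192 * 615^524288 = 133 (mod 1012); answer 133
Part II: R1 = 133; d = 2; total draws C(8,5) = 56; complement C(6,5) = 6; favorable 56 - 6 = 50; P = 25/28; answer 25/28
Part III: R2 = 25/28; threaded value p + q = 53; r = 25; a(2) = -1*(4) - 3*(25) = -79; iterating: a(2)=-79, a(3)=67, a(4)=170, a(5)=-371, a(6)=-139, a(7)=1252, a(8)=-835, a(9)=-2921, a(10)=5426, a(11)=3337, a(12)=-19615, a(13)=9604; answer 9604

9604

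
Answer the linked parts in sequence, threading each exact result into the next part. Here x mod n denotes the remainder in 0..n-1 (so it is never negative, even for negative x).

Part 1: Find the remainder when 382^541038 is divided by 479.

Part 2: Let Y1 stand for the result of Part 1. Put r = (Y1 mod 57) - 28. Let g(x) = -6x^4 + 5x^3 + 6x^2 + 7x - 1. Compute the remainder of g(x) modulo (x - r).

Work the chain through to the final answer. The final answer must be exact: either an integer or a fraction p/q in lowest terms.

-127

Part 1: squarings mod 479: 382^1=382, 382^2=308, 382^4=22, 382^8=5, 382^16=25, 382^32=146, 382^64=240, 382^128=120, 382^256=30, 382^512=421, 382^1024=11, 382^2048=121, 382^4096=271, 382^8192=154, 382^16384=245, 382^32768=150, 382^65536=466, 382^131072=169, 382^262144=300, 382^524288=427; 382^541038 = 382^2 * 382^4 * 382^8 * 382^32 * 382^64 * 382^256 * 382^16384 * 382^524288 = 140 (mod 479); answer 140
Part 2: Y1 = 140; r = -2; remainder = value at the root: -6*(-2)^4 + 5*(-2)^3 + 6*(-2)^2 + 7*(-2)^1 - 1 = (-96) + (-40) + (24) + (-14) + (-1) = -127; answer -127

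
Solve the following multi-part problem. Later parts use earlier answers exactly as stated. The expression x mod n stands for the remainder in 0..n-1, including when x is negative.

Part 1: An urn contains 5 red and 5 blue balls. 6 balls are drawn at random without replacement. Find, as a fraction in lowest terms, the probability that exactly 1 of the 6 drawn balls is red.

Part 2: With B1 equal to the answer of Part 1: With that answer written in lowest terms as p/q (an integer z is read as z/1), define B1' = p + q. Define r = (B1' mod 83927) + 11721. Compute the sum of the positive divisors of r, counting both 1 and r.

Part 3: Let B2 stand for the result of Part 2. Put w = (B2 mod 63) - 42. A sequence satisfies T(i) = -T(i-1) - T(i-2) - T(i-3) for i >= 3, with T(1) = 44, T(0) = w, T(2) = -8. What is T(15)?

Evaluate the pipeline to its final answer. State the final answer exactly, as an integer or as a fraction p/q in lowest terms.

6

Part 1: total draws C(10,6) = 210; favorable C(5,1)*C(5,5) = 5; P = 1/42; answer 1/42
Part 2: B1 = 1/42; threaded value p + q = 43; r = 11764; 11764 = 2^2 * 17 * 173; sigma = (1 + 2 + 4) * (1 + 17) * (1 + 173) = 7 * 18 * 174 = 21924; answer 21924
Part 3: B2 = 21924; w = -42; T(3) = -1*(-8) - 1*(44) - 1*(-42) = 6; iterating: T(3)=6, T(4)=-42, T(5)=44, T(6)=-8, T(7)=6, T(8)=-42, T(9)=44, T(10)=-8, T(11)=6, T(12)=-42, T(13)=44, T(14)=-8, T(15)=6; answer 6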